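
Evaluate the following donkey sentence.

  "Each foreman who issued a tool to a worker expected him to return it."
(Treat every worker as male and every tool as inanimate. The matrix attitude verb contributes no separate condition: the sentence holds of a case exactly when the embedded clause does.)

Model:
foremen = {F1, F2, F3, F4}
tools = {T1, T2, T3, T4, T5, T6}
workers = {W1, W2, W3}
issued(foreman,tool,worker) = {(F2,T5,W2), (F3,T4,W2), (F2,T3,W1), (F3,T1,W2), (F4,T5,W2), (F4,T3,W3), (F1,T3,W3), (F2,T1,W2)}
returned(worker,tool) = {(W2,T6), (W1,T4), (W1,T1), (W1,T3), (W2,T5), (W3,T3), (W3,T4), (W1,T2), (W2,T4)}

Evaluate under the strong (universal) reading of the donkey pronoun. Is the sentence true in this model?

"him" takes "a worker" as antecedent and "it" takes "a tool"; both are donkey pronouns co-varying with the restrictor.
Strong reading: for every (f,t,w) with issued(f,t,w), returned(w,t).
Restrictor triples: (F1,T3,W3)→returned(W3,T3) ✓  (F2,T1,W2)→returned(W2,T1) ✗  (F2,T3,W1)→returned(W1,T3) ✓  (F2,T5,W2)→returned(W2,T5) ✓  (F3,T1,W2)→returned(W2,T1) ✗  (F3,T4,W2)→returned(W2,T4) ✓  (F4,T3,W3)→returned(W3,T3) ✓  (F4,T5,W2)→returned(W2,T5) ✓
Counterexample: (F2,T1,W2) — returned(W2,T1) does not hold.

False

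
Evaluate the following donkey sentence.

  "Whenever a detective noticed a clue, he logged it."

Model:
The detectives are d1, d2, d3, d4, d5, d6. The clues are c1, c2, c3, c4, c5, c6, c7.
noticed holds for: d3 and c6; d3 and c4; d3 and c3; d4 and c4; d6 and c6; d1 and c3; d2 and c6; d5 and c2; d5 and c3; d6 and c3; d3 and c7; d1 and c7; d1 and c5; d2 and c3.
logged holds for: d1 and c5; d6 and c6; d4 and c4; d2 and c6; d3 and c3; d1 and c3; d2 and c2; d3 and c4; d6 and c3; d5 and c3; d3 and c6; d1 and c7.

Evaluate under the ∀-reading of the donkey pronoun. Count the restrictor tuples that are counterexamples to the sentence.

"it" takes "a clue" as antecedent — a donkey pronoun bound across the clause boundary.
Strong reading: for every (d,c) with noticed(d,c), logged(d,c).
Restrictor pairs: (d1,c3) ✓  (d1,c5) ✓  (d1,c7) ✓  (d2,c3) ✗  (d2,c6) ✓  (d3,c3) ✓  (d3,c4) ✓  (d3,c6) ✓  (d3,c7) ✗  (d4,c4) ✓  (d5,c2) ✗  (d5,c3) ✓  (d6,c3) ✓  (d6,c6) ✓
Counterexamples (restrictor pairs failing the scope): 3.

3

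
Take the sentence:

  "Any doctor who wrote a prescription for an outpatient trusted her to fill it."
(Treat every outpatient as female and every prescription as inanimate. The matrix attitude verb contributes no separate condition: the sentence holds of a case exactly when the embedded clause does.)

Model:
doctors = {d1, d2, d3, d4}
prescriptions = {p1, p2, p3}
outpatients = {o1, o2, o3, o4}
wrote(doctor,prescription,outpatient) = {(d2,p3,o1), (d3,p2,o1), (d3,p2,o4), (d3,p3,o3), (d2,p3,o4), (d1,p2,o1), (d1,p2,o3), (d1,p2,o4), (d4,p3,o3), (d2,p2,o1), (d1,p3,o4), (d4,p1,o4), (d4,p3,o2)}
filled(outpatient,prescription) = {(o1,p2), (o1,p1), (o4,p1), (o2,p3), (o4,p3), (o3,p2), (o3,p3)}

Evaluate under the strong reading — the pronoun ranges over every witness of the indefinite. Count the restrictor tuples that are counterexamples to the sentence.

3

"her" takes "an outpatient" as antecedent and "it" takes "a prescription"; both are donkey pronouns co-varying with the restrictor.
Strong reading: for every (d,p,o) with wrote(d,p,o), filled(o,p).
Restrictor triples: (d1,p2,o1)→filled(o1,p2) ✓  (d1,p2,o3)→filled(o3,p2) ✓  (d1,p2,o4)→filled(o4,p2) ✗  (d1,p3,o4)→filled(o4,p3) ✓  (d2,p2,o1)→filled(o1,p2) ✓  (d2,p3,o1)→filled(o1,p3) ✗  (d2,p3,o4)→filled(o4,p3) ✓  (d3,p2,o1)→filled(o1,p2) ✓  (d3,p2,o4)→filled(o4,p2) ✗  (d3,p3,o3)→filled(o3,p3) ✓  (d4,p1,o4)→filled(o4,p1) ✓  (d4,p3,o2)→filled(o2,p3) ✓  (d4,p3,o3)→filled(o3,p3) ✓
Counterexamples (restrictor triples failing the scope): 3.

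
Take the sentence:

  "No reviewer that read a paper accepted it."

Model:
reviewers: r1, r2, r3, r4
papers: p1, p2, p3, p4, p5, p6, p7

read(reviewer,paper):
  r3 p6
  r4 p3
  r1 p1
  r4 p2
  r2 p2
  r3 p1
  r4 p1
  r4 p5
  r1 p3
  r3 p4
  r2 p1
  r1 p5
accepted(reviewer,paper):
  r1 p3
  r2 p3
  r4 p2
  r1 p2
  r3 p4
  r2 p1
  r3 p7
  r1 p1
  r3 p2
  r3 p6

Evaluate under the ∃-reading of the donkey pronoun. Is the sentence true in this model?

False

"it" takes "a paper" as antecedent — a donkey pronoun bound across the clause boundary.
Truth condition: for no (r,p) with read(r,p) does accepted(r,p) hold.
Restrictor pairs — does the scope hold? (r1,p1):holds  (r1,p3):holds  (r1,p5):fails  (r2,p1):holds  (r2,p2):fails  (r3,p1):fails  (r3,p4):holds  (r3,p6):holds  (r4,p1):fails  (r4,p2):holds  (r4,p3):fails  (r4,p5):fails
Scope holds for 6 pair(s), so the sentence is false.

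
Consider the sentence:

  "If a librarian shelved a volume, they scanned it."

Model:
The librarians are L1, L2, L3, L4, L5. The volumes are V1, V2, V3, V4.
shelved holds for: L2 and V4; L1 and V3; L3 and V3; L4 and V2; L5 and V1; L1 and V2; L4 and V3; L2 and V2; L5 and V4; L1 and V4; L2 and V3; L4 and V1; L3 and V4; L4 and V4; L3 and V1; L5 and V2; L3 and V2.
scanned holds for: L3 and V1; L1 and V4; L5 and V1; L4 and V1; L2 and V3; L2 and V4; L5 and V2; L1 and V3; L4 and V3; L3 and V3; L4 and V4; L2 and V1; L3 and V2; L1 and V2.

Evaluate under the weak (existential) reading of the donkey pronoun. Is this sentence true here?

"it" takes "a volume" as antecedent — a donkey pronoun bound across the clause boundary.
Weak reading: every librarian l with some shelved-volume has at least one shelved-volume v such that scanned(l,v).
Per librarian: L1:✓  L2:✓  L3:✓  L4:✓  L5:✓
Every librarian in the restrictor has a witness.

True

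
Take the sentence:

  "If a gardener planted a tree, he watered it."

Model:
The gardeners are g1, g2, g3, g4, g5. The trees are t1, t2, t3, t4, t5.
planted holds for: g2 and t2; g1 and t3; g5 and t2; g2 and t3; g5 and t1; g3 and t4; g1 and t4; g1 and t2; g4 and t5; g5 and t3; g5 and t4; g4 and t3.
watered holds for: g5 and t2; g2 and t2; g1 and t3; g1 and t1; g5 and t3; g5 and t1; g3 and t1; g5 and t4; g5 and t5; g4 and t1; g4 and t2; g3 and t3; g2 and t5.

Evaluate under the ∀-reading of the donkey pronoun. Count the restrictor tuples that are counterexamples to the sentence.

"it" takes "a tree" as antecedent — a donkey pronoun bound across the clause boundary.
Strong reading: for every (g,t) with planted(g,t), watered(g,t).
Restrictor pairs: (g1,t2) ✗  (g1,t3) ✓  (g1,t4) ✗  (g2,t2) ✓  (g2,t3) ✗  (g3,t4) ✗  (g4,t3) ✗  (g4,t5) ✗  (g5,t1) ✓  (g5,t2) ✓  (g5,t3) ✓  (g5,t4) ✓
Counterexamples (restrictor pairs failing the scope): 6.

6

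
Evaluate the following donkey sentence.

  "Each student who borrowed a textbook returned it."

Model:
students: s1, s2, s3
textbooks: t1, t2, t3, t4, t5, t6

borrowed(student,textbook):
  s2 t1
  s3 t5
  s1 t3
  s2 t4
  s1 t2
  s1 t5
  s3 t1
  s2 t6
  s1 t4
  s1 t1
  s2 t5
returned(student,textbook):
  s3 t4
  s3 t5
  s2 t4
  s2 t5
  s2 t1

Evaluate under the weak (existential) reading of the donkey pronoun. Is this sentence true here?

"it" takes "a textbook" as antecedent — a donkey pronoun bound across the clause boundary.
Weak reading: every student s with some borrowed-textbook has at least one borrowed-textbook t such that returned(s,t).
Per student: s1:✗  s2:✓  s3:✓
s1 has no witness among its borrowed-textbooks.

False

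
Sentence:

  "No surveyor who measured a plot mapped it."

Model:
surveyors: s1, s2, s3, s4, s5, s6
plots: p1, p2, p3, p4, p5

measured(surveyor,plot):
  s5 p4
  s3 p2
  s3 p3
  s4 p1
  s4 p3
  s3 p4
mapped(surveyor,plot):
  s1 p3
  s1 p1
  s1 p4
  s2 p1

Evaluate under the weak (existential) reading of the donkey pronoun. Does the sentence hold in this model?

"it" takes "a plot" as antecedent — a donkey pronoun bound across the clause boundary.
Truth condition: for no (s,p) with measured(s,p) does mapped(s,p) hold.
Restrictor pairs — does the scope hold? (s3,p2):fails  (s3,p3):fails  (s3,p4):fails  (s4,p1):fails  (s4,p3):fails  (s5,p4):fails
Scope holds for no restrictor pair, so the sentence is true.

True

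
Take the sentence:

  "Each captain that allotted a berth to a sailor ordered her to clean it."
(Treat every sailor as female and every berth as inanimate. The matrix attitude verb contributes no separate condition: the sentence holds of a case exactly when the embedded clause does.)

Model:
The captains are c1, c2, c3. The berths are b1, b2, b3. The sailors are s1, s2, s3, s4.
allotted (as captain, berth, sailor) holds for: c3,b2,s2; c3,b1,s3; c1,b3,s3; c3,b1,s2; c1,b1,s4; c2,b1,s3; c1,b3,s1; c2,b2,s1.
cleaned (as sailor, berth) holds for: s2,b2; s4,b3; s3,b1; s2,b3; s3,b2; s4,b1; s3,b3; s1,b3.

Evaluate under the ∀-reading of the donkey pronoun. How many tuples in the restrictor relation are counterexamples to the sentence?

"her" takes "a sailor" as antecedent and "it" takes "a berth"; both are donkey pronouns co-varying with the restrictor.
Strong reading: for every (c,b,s) with allotted(c,b,s), cleaned(s,b).
Restrictor triples: (c1,b1,s4)→cleaned(s4,b1) ✓  (c1,b3,s1)→cleaned(s1,b3) ✓  (c1,b3,s3)→cleaned(s3,b3) ✓  (c2,b1,s3)→cleaned(s3,b1) ✓  (c2,b2,s1)→cleaned(s1,b2) ✗  (c3,b1,s2)→cleaned(s2,b1) ✗  (c3,b1,s3)→cleaned(s3,b1) ✓  (c3,b2,s2)→cleaned(s2,b2) ✓
Counterexamples (restrictor triples failing the scope): 2.

2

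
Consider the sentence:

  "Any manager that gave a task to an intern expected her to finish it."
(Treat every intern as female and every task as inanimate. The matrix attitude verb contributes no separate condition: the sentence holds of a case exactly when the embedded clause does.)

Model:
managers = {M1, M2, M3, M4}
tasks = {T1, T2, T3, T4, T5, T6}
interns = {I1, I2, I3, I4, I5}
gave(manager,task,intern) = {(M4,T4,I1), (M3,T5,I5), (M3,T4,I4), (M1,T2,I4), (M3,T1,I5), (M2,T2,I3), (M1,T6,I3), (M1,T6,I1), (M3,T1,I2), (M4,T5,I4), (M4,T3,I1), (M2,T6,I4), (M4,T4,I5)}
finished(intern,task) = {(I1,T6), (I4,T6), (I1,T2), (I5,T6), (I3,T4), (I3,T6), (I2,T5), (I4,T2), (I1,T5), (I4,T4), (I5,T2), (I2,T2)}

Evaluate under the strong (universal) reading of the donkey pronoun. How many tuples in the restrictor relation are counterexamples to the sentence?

"her" takes "an intern" as antecedent and "it" takes "a task"; both are donkey pronouns co-varying with the restrictor.
Strong reading: for every (m,t,i) with gave(m,t,i), finished(i,t).
Restrictor triples: (M1,T2,I4)→finished(I4,T2) ✓  (M1,T6,I1)→finished(I1,T6) ✓  (M1,T6,I3)→finished(I3,T6) ✓  (M2,T2,I3)→finished(I3,T2) ✗  (M2,T6,I4)→finished(I4,T6) ✓  (M3,T1,I2)→finished(I2,T1) ✗  (M3,T1,I5)→finished(I5,T1) ✗  (M3,T4,I4)→finished(I4,T4) ✓  (M3,T5,I5)→finished(I5,T5) ✗  (M4,T3,I1)→finished(I1,T3) ✗  (M4,T4,I1)→finished(I1,T4) ✗  (M4,T4,I5)→finished(I5,T4) ✗  (M4,T5,I4)→finished(I4,T5) ✗
Counterexamples (restrictor triples failing the scope): 8.

8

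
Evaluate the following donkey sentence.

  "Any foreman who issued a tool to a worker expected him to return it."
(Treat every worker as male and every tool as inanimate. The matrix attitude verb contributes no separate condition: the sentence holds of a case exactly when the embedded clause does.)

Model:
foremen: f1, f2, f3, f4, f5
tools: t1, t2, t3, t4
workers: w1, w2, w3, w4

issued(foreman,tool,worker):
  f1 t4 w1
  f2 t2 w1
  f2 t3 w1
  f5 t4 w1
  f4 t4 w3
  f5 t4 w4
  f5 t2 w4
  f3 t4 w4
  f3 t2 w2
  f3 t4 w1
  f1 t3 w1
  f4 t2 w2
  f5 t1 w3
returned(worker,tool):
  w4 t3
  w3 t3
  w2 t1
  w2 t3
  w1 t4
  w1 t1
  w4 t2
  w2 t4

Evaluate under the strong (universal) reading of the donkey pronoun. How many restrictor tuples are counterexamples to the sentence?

9

"him" takes "a worker" as antecedent and "it" takes "a tool"; both are donkey pronouns co-varying with the restrictor.
Strong reading: for every (f,t,w) with issued(f,t,w), returned(w,t).
Restrictor triples: (f1,t3,w1)→returned(w1,t3) ✗  (f1,t4,w1)→returned(w1,t4) ✓  (f2,t2,w1)→returned(w1,t2) ✗  (f2,t3,w1)→returned(w1,t3) ✗  (f3,t2,w2)→returned(w2,t2) ✗  (f3,t4,w1)→returned(w1,t4) ✓  (f3,t4,w4)→returned(w4,t4) ✗  (f4,t2,w2)→returned(w2,t2) ✗  (f4,t4,w3)→returned(w3,t4) ✗  (f5,t1,w3)→returned(w3,t1) ✗  (f5,t2,w4)→returned(w4,t2) ✓  (f5,t4,w1)→returned(w1,t4) ✓  (f5,t4,w4)→returned(w4,t4) ✗
Counterexamples (restrictor triples failing the scope): 9.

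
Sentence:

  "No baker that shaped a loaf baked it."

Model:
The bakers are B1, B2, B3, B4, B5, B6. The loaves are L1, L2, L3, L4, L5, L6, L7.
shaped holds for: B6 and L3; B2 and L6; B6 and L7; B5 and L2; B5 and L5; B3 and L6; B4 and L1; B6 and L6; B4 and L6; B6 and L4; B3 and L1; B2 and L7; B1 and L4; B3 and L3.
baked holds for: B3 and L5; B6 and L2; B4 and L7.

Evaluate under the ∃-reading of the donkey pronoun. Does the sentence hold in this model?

"it" takes "a loaf" as antecedent — a donkey pronoun bound across the clause boundary.
Truth condition: for no (b,l) with shaped(b,l) does baked(b,l) hold.
Restrictor pairs — does the scope hold? (B1,L4):fails  (B2,L6):fails  (B2,L7):fails  (B3,L1):fails  (B3,L3):fails  (B3,L6):fails  (B4,L1):fails  (B4,L6):fails  (B5,L2):fails  (B5,L5):fails  (B6,L3):fails  (B6,L4):fails  (B6,L6):fails  (B6,L7):fails
Scope holds for no restrictor pair, so the sentence is true.

True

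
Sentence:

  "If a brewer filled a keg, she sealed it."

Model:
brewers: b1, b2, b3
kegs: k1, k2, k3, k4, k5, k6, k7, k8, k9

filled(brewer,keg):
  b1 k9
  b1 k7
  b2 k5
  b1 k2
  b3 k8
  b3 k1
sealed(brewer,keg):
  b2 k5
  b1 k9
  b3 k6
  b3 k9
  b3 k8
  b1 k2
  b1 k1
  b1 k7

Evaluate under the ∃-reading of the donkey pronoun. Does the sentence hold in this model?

"it" takes "a keg" as antecedent — a donkey pronoun bound across the clause boundary.
Weak reading: every brewer b with some filled-keg has at least one filled-keg k such that sealed(b,k).
Per brewer: b1:✓  b2:✓  b3:✓
Every brewer in the restrictor has a witness.

True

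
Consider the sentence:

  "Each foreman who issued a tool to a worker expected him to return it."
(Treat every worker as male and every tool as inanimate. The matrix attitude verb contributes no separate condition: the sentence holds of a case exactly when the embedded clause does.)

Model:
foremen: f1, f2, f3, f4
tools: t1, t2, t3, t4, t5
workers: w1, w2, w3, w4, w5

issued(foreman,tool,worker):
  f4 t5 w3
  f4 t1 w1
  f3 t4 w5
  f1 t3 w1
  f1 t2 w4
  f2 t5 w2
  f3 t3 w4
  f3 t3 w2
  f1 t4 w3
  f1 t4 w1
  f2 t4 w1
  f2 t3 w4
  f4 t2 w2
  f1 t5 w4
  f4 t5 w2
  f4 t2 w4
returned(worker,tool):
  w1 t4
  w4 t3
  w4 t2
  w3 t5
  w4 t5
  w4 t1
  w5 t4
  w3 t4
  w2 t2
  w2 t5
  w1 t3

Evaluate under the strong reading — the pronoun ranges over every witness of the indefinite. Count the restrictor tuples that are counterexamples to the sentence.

2

"him" takes "a worker" as antecedent and "it" takes "a tool"; both are donkey pronouns co-varying with the restrictor.
Strong reading: for every (f,t,w) with issued(f,t,w), returned(w,t).
Restrictor triples: (f1,t2,w4)→returned(w4,t2) ✓  (f1,t3,w1)→returned(w1,t3) ✓  (f1,t4,w1)→returned(w1,t4) ✓  (f1,t4,w3)→returned(w3,t4) ✓  (f1,t5,w4)→returned(w4,t5) ✓  (f2,t3,w4)→returned(w4,t3) ✓  (f2,t4,w1)→returned(w1,t4) ✓  (f2,t5,w2)→returned(w2,t5) ✓  (f3,t3,w2)→returned(w2,t3) ✗  (f3,t3,w4)→returned(w4,t3) ✓  (f3,t4,w5)→returned(w5,t4) ✓  (f4,t1,w1)→returned(w1,t1) ✗  (f4,t2,w2)→returned(w2,t2) ✓  (f4,t2,w4)→returned(w4,t2) ✓  (f4,t5,w2)→returned(w2,t5) ✓  (f4,t5,w3)→returned(w3,t5) ✓
Counterexamples (restrictor triples failing the scope): 2.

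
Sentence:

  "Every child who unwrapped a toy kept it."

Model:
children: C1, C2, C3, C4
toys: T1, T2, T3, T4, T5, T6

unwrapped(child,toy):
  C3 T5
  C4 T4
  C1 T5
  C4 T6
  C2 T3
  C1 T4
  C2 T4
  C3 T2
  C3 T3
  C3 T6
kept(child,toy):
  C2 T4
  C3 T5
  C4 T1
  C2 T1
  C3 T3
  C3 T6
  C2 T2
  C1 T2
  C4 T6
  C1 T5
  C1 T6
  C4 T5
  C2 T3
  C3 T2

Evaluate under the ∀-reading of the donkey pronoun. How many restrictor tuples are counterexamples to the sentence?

"it" takes "a toy" as antecedent — a donkey pronoun bound across the clause boundary.
Strong reading: for every (c,t) with unwrapped(c,t), kept(c,t).
Restrictor pairs: (C1,T4) ✗  (C1,T5) ✓  (C2,T3) ✓  (C2,T4) ✓  (C3,T2) ✓  (C3,T3) ✓  (C3,T5) ✓  (C3,T6) ✓  (C4,T4) ✗  (C4,T6) ✓
Counterexamples (restrictor pairs failing the scope): 2.

2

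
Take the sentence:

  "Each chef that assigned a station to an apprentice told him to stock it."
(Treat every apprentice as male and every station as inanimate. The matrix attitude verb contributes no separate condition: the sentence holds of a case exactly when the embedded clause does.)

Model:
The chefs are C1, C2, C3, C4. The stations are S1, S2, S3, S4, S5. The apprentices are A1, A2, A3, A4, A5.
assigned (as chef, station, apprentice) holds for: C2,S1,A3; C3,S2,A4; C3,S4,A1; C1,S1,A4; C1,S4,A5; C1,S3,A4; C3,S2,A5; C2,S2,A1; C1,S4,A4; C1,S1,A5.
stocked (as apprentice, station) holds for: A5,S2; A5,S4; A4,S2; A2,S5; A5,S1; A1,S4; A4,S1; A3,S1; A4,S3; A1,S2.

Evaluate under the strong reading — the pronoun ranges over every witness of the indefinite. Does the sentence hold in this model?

"him" takes "an apprentice" as antecedent and "it" takes "a station"; both are donkey pronouns co-varying with the restrictor.
Strong reading: for every (c,s,a) with assigned(c,s,a), stocked(a,s).
Restrictor triples: (C1,S1,A4)→stocked(A4,S1) ✓  (C1,S1,A5)→stocked(A5,S1) ✓  (C1,S3,A4)→stocked(A4,S3) ✓  (C1,S4,A4)→stocked(A4,S4) ✗  (C1,S4,A5)→stocked(A5,S4) ✓  (C2,S1,A3)→stocked(A3,S1) ✓  (C2,S2,A1)→stocked(A1,S2) ✓  (C3,S2,A4)→stocked(A4,S2) ✓  (C3,S2,A5)→stocked(A5,S2) ✓  (C3,S4,A1)→stocked(A1,S4) ✓
Counterexample: (C1,S4,A4) — stocked(A4,S4) does not hold.

False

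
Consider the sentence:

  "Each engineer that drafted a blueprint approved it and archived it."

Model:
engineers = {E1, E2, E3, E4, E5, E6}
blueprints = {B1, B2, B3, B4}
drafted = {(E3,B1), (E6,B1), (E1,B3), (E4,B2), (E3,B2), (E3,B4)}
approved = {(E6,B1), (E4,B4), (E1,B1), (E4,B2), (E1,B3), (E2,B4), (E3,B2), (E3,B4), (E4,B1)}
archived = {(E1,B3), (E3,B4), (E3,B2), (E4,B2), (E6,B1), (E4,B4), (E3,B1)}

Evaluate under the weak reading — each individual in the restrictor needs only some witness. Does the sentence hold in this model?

True

"it" takes "a blueprint" as antecedent — a donkey pronoun bound across the clause boundary.
Weak reading: every engineer e with some drafted-blueprint has at least one drafted-blueprint b such that approved(e,b) ∧ archived(e,b).
Per engineer: E1:✓  E3:✓  E4:✓  E6:✓
Every engineer in the restrictor has a witness.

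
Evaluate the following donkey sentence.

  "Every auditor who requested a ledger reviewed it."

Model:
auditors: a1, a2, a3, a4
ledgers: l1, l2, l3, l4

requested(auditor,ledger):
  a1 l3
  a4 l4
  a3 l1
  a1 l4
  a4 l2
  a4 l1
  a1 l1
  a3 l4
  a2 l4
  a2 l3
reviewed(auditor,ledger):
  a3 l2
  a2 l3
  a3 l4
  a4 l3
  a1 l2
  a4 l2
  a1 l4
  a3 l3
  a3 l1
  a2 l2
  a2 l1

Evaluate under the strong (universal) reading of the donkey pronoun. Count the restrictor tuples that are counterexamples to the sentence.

"it" takes "a ledger" as antecedent — a donkey pronoun bound across the clause boundary.
Strong reading: for every (a,l) with requested(a,l), reviewed(a,l).
Restrictor pairs: (a1,l1) ✗  (a1,l3) ✗  (a1,l4) ✓  (a2,l3) ✓  (a2,l4) ✗  (a3,l1) ✓  (a3,l4) ✓  (a4,l1) ✗  (a4,l2) ✓  (a4,l4) ✗
Counterexamples (restrictor pairs failing the scope): 5.

5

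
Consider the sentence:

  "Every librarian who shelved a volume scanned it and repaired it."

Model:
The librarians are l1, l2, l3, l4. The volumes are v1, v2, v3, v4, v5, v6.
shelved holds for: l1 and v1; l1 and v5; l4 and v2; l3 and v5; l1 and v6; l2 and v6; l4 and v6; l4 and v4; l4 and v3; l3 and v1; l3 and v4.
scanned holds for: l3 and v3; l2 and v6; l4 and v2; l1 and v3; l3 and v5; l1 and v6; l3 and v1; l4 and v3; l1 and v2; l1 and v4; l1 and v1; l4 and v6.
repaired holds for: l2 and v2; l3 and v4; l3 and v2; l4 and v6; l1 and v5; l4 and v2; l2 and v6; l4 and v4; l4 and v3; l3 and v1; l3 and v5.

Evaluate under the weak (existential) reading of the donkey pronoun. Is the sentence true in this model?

False

"it" takes "a volume" as antecedent — a donkey pronoun bound across the clause boundary.
Weak reading: every librarian l with some shelved-volume has at least one shelved-volume v such that scanned(l,v) ∧ repaired(l,v).
Per librarian: l1:✗  l2:✓  l3:✓  l4:✓
l1 has no witness among its shelved-volumes.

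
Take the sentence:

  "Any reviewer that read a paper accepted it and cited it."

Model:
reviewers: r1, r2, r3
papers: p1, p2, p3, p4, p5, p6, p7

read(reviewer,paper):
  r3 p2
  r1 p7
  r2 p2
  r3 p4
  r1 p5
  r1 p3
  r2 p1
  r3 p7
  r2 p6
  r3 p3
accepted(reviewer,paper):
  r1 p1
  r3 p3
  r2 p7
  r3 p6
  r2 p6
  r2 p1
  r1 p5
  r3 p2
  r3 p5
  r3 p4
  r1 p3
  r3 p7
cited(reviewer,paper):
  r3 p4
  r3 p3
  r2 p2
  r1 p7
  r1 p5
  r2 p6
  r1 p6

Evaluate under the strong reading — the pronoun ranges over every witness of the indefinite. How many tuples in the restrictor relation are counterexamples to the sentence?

"it" takes "a paper" as antecedent — a donkey pronoun bound across the clause boundary.
Strong reading: for every (r,p) with read(r,p), accepted(r,p) ∧ cited(r,p).
Restrictor pairs: (r1,p3) ✗  (r1,p5) ✓  (r1,p7) ✗  (r2,p1) ✗  (r2,p2) ✗  (r2,p6) ✓  (r3,p2) ✗  (r3,p3) ✓  (r3,p4) ✓  (r3,p7) ✗
Counterexamples (restrictor pairs failing the scope): 6.

6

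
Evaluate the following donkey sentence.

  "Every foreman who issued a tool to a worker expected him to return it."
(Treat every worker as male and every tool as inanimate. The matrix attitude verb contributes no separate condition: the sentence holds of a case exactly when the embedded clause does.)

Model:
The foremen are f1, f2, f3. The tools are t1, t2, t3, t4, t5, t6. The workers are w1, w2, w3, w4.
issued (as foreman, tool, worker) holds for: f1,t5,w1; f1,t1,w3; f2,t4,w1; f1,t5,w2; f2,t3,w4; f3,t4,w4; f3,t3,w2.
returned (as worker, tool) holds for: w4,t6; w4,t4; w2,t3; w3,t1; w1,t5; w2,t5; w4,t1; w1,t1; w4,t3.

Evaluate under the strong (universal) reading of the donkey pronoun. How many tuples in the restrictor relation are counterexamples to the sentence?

1

"him" takes "a worker" as antecedent and "it" takes "a tool"; both are donkey pronouns co-varying with the restrictor.
Strong reading: for every (f,t,w) with issued(f,t,w), returned(w,t).
Restrictor triples: (f1,t1,w3)→returned(w3,t1) ✓  (f1,t5,w1)→returned(w1,t5) ✓  (f1,t5,w2)→returned(w2,t5) ✓  (f2,t3,w4)→returned(w4,t3) ✓  (f2,t4,w1)→returned(w1,t4) ✗  (f3,t3,w2)→returned(w2,t3) ✓  (f3,t4,w4)→returned(w4,t4) ✓
Counterexamples (restrictor triples failing the scope): 1.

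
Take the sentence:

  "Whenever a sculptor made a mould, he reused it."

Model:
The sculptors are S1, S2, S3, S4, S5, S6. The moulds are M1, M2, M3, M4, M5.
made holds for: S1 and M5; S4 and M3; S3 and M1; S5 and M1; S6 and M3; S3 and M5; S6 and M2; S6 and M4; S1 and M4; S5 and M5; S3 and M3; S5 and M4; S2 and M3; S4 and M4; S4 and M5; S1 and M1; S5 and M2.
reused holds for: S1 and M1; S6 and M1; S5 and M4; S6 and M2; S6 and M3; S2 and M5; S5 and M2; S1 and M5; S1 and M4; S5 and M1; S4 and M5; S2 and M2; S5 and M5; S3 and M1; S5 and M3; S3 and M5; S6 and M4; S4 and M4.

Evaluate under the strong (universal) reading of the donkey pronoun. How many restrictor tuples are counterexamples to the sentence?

3

"it" takes "a mould" as antecedent — a donkey pronoun bound across the clause boundary.
Strong reading: for every (s,m) with made(s,m), reused(s,m).
Restrictor pairs: (S1,M1) ✓  (S1,M4) ✓  (S1,M5) ✓  (S2,M3) ✗  (S3,M1) ✓  (S3,M3) ✗  (S3,M5) ✓  (S4,M3) ✗  (S4,M4) ✓  (S4,M5) ✓  (S5,M1) ✓  (S5,M2) ✓  (S5,M4) ✓  (S5,M5) ✓  (S6,M2) ✓  (S6,M3) ✓  (S6,M4) ✓
Counterexamples (restrictor pairs failing the scope): 3.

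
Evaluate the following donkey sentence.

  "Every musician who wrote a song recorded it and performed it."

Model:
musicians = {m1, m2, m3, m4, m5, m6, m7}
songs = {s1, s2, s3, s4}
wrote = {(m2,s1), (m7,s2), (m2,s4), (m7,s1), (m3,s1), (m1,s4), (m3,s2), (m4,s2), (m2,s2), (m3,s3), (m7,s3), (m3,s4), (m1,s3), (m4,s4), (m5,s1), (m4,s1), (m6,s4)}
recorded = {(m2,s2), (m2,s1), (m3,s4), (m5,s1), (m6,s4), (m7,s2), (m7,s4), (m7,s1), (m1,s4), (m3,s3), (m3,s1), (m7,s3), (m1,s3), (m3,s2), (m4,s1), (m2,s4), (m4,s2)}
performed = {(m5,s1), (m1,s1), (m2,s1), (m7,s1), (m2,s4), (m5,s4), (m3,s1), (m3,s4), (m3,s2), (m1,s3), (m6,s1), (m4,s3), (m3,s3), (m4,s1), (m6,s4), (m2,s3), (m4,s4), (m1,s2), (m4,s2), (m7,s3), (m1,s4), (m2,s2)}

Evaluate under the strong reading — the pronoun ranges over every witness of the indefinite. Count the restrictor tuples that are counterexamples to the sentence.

"it" takes "a song" as antecedent — a donkey pronoun bound across the clause boundary.
Strong reading: for every (m,s) with wrote(m,s), recorded(m,s) ∧ performed(m,s).
Restrictor pairs: (m1,s3) ✓  (m1,s4) ✓  (m2,s1) ✓  (m2,s2) ✓  (m2,s4) ✓  (m3,s1) ✓  (m3,s2) ✓  (m3,s3) ✓  (m3,s4) ✓  (m4,s1) ✓  (m4,s2) ✓  (m4,s4) ✗  (m5,s1) ✓  (m6,s4) ✓  (m7,s1) ✓  (m7,s2) ✗  (m7,s3) ✓
Counterexamples (restrictor pairs failing the scope): 2.

2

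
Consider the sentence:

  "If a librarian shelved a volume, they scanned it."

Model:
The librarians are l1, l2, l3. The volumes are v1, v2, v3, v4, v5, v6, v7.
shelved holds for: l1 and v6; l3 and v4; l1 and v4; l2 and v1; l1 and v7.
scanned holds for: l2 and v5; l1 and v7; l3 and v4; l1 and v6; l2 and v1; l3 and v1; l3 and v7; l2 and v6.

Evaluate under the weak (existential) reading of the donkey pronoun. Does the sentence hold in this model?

True

"it" takes "a volume" as antecedent — a donkey pronoun bound across the clause boundary.
Weak reading: every librarian l with some shelved-volume has at least one shelved-volume v such that scanned(l,v).
Per librarian: l1:✓  l2:✓  l3:✓
Every librarian in the restrictor has a witness.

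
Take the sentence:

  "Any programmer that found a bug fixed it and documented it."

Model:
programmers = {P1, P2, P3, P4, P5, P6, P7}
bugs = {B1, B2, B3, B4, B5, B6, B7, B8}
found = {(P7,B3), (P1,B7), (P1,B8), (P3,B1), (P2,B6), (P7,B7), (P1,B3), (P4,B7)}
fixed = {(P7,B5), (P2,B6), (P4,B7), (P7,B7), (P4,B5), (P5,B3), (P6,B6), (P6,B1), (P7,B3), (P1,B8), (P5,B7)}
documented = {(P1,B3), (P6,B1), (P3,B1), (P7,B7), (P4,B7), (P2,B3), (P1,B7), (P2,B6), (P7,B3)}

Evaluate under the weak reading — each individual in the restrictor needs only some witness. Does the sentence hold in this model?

"it" takes "a bug" as antecedent — a donkey pronoun bound across the clause boundary.
Weak reading: every programmer p with some found-bug has at least one found-bug b such that fixed(p,b) ∧ documented(p,b).
Per programmer: P1:✗  P2:✓  P3:✗  P4:✓  P7:✓
P1 has no witness among its found-bugs.

False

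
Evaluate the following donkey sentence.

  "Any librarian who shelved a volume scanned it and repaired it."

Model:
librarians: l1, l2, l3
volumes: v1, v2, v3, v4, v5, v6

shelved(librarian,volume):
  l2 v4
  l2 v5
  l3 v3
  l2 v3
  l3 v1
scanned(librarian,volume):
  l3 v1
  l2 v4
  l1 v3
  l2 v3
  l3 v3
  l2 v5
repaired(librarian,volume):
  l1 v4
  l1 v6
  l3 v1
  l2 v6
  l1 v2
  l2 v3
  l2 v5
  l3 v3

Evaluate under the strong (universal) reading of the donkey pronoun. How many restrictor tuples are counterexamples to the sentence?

1

"it" takes "a volume" as antecedent — a donkey pronoun bound across the clause boundary.
Strong reading: for every (l,v) with shelved(l,v), scanned(l,v) ∧ repaired(l,v).
Restrictor pairs: (l2,v3) ✓  (l2,v4) ✗  (l2,v5) ✓  (l3,v1) ✓  (l3,v3) ✓
Counterexamples (restrictor pairs failing the scope): 1.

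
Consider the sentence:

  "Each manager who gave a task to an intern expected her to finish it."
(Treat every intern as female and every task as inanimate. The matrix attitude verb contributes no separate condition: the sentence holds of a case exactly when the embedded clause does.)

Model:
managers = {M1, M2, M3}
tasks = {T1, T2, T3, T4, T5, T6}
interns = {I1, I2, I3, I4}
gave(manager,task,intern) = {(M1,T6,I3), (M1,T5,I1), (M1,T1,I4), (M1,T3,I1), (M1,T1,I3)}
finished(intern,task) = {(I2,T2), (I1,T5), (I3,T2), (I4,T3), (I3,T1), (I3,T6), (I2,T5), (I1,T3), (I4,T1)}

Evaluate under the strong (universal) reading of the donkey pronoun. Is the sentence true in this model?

"her" takes "an intern" as antecedent and "it" takes "a task"; both are donkey pronouns co-varying with the restrictor.
Strong reading: for every (m,t,i) with gave(m,t,i), finished(i,t).
Restrictor triples: (M1,T1,I3)→finished(I3,T1) ✓  (M1,T1,I4)→finished(I4,T1) ✓  (M1,T3,I1)→finished(I1,T3) ✓  (M1,T5,I1)→finished(I1,T5) ✓  (M1,T6,I3)→finished(I3,T6) ✓
Every restrictor triple satisfies the scope.

True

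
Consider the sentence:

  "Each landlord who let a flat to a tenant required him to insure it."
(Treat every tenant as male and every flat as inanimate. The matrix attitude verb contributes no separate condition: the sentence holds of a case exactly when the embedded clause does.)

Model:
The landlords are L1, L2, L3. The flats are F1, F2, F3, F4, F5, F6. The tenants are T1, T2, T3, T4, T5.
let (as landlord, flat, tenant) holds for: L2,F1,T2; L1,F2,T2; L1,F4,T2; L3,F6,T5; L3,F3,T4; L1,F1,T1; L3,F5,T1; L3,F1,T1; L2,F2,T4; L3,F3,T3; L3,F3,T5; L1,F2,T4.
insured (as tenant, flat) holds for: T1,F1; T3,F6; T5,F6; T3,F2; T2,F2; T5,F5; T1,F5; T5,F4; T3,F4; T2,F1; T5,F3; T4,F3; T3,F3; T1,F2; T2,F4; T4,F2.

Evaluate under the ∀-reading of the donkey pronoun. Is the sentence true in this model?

"him" takes "a tenant" as antecedent and "it" takes "a flat"; both are donkey pronouns co-varying with the restrictor.
Strong reading: for every (l,f,t) with let(l,f,t), insured(t,f).
Restrictor triples: (L1,F1,T1)→insured(T1,F1) ✓  (L1,F2,T2)→insured(T2,F2) ✓  (L1,F2,T4)→insured(T4,F2) ✓  (L1,F4,T2)→insured(T2,F4) ✓  (L2,F1,T2)→insured(T2,F1) ✓  (L2,F2,T4)→insured(T4,F2) ✓  (L3,F1,T1)→insured(T1,F1) ✓  (L3,F3,T3)→insured(T3,F3) ✓  (L3,F3,T4)→insured(T4,F3) ✓  (L3,F3,T5)→insured(T5,F3) ✓  (L3,F5,T1)→insured(T1,F5) ✓  (L3,F6,T5)→insured(T5,F6) ✓
Every restrictor triple satisfies the scope.

True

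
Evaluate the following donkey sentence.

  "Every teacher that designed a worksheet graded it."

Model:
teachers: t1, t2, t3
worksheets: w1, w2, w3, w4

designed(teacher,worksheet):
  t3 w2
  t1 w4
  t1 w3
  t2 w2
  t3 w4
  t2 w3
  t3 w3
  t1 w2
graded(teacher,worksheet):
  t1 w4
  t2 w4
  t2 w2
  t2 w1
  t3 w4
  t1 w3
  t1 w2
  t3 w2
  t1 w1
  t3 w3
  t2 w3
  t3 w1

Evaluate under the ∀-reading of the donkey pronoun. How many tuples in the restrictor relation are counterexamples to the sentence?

0

"it" takes "a worksheet" as antecedent — a donkey pronoun bound across the clause boundary.
Strong reading: for every (t,w) with designed(t,w), graded(t,w).
Restrictor pairs: (t1,w2) ✓  (t1,w3) ✓  (t1,w4) ✓  (t2,w2) ✓  (t2,w3) ✓  (t3,w2) ✓  (t3,w3) ✓  (t3,w4) ✓
Counterexamples (restrictor pairs failing the scope): 0.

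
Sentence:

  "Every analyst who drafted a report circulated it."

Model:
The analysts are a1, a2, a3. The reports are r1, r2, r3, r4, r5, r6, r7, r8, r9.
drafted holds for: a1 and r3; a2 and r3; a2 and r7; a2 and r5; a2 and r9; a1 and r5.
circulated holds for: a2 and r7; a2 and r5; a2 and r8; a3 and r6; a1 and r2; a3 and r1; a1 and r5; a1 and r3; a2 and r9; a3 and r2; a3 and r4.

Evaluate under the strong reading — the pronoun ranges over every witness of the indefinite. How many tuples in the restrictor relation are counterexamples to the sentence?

1

"it" takes "a report" as antecedent — a donkey pronoun bound across the clause boundary.
Strong reading: for every (a,r) with drafted(a,r), circulated(a,r).
Restrictor pairs: (a1,r3) ✓  (a1,r5) ✓  (a2,r3) ✗  (a2,r5) ✓  (a2,r7) ✓  (a2,r9) ✓
Counterexamples (restrictor pairs failing the scope): 1.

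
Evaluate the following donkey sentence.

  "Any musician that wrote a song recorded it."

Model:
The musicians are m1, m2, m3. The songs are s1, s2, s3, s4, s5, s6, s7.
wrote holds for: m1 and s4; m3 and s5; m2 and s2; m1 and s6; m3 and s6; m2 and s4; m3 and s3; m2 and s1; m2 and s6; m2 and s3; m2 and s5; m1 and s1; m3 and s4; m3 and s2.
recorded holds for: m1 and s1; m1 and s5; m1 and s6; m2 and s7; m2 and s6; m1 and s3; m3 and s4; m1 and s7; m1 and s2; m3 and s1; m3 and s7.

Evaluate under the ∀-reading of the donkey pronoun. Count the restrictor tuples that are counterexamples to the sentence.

"it" takes "a song" as antecedent — a donkey pronoun bound across the clause boundary.
Strong reading: for every (m,s) with wrote(m,s), recorded(m,s).
Restrictor pairs: (m1,s1) ✓  (m1,s4) ✗  (m1,s6) ✓  (m2,s1) ✗  (m2,s2) ✗  (m2,s3) ✗  (m2,s4) ✗  (m2,s5) ✗  (m2,s6) ✓  (m3,s2) ✗  (m3,s3) ✗  (m3,s4) ✓  (m3,s5) ✗  (m3,s6) ✗
Counterexamples (restrictor pairs failing the scope): 10.

10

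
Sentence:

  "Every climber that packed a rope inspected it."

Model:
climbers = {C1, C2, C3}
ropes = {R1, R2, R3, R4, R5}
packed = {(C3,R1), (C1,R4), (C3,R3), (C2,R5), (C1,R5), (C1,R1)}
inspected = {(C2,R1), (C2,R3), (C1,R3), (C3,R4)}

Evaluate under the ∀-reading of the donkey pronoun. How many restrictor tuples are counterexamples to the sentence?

6

"it" takes "a rope" as antecedent — a donkey pronoun bound across the clause boundary.
Strong reading: for every (c,r) with packed(c,r), inspected(c,r).
Restrictor pairs: (C1,R1) ✗  (C1,R4) ✗  (C1,R5) ✗  (C2,R5) ✗  (C3,R1) ✗  (C3,R3) ✗
Counterexamples (restrictor pairs failing the scope): 6.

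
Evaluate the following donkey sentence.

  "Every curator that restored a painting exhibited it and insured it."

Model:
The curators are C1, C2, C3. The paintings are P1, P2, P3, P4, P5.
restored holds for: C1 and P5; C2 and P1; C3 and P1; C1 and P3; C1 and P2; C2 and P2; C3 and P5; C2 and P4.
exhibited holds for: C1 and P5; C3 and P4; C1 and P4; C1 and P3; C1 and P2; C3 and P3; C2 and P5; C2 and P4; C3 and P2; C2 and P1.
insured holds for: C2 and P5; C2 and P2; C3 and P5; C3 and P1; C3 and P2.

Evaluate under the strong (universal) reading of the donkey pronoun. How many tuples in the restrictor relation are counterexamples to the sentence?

8

"it" takes "a painting" as antecedent — a donkey pronoun bound across the clause boundary.
Strong reading: for every (c,p) with restored(c,p), exhibited(c,p) ∧ insured(c,p).
Restrictor pairs: (C1,P2) ✗  (C1,P3) ✗  (C1,P5) ✗  (C2,P1) ✗  (C2,P2) ✗  (C2,P4) ✗  (C3,P1) ✗  (C3,P5) ✗
Counterexamples (restrictor pairs failing the scope): 8.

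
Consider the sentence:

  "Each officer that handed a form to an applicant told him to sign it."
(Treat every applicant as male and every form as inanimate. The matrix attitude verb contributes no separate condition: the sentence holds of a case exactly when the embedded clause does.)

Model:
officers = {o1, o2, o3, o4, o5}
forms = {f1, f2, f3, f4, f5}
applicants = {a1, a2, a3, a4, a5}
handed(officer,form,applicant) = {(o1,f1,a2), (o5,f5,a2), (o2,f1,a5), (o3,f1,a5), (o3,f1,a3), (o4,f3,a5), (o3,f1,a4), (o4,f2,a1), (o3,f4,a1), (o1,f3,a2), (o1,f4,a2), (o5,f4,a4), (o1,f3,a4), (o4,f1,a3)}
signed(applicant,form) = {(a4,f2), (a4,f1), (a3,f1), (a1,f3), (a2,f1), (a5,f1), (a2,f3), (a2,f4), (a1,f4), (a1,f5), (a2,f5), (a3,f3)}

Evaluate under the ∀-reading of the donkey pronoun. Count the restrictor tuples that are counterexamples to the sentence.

4

"him" takes "an applicant" as antecedent and "it" takes "a form"; both are donkey pronouns co-varying with the restrictor.
Strong reading: for every (o,f,a) with handed(o,f,a), signed(a,f).
Restrictor triples: (o1,f1,a2)→signed(a2,f1) ✓  (o1,f3,a2)→signed(a2,f3) ✓  (o1,f3,a4)→signed(a4,f3) ✗  (o1,f4,a2)→signed(a2,f4) ✓  (o2,f1,a5)→signed(a5,f1) ✓  (o3,f1,a3)→signed(a3,f1) ✓  (o3,f1,a4)→signed(a4,f1) ✓  (o3,f1,a5)→signed(a5,f1) ✓  (o3,f4,a1)→signed(a1,f4) ✓  (o4,f1,a3)→signed(a3,f1) ✓  (o4,f2,a1)→signed(a1,f2) ✗  (o4,f3,a5)→signed(a5,f3) ✗  (o5,f4,a4)→signed(a4,f4) ✗  (o5,f5,a2)→signed(a2,f5) ✓
Counterexamples (restrictor triples failing the scope): 4.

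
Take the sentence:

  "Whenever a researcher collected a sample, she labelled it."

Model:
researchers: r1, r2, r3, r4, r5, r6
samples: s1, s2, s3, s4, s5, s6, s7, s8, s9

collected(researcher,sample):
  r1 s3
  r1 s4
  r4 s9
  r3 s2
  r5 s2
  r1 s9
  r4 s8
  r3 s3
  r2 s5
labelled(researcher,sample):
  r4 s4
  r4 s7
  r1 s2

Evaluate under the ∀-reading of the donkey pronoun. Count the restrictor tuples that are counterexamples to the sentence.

9

"it" takes "a sample" as antecedent — a donkey pronoun bound across the clause boundary.
Strong reading: for every (r,s) with collected(r,s), labelled(r,s).
Restrictor pairs: (r1,s3) ✗  (r1,s4) ✗  (r1,s9) ✗  (r2,s5) ✗  (r3,s2) ✗  (r3,s3) ✗  (r4,s8) ✗  (r4,s9) ✗  (r5,s2) ✗
Counterexamples (restrictor pairs failing the scope): 9.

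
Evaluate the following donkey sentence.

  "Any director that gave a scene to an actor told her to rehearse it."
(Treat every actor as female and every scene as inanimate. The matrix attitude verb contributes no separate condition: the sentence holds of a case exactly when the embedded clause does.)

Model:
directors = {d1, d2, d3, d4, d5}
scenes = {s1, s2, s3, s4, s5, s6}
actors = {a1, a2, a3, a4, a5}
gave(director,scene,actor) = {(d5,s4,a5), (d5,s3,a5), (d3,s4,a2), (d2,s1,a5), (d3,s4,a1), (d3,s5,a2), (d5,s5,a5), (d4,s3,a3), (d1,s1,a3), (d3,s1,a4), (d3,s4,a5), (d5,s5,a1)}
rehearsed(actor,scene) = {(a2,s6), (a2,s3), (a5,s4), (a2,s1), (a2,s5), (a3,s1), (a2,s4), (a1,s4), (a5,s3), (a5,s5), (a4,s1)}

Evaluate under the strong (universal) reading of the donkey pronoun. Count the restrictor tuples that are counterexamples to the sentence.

"her" takes "an actor" as antecedent and "it" takes "a scene"; both are donkey pronouns co-varying with the restrictor.
Strong reading: for every (d,s,a) with gave(d,s,a), rehearsed(a,s).
Restrictor triples: (d1,s1,a3)→rehearsed(a3,s1) ✓  (d2,s1,a5)→rehearsed(a5,s1) ✗  (d3,s1,a4)→rehearsed(a4,s1) ✓  (d3,s4,a1)→rehearsed(a1,s4) ✓  (d3,s4,a2)→rehearsed(a2,s4) ✓  (d3,s4,a5)→rehearsed(a5,s4) ✓  (d3,s5,a2)→rehearsed(a2,s5) ✓  (d4,s3,a3)→rehearsed(a3,s3) ✗  (d5,s3,a5)→rehearsed(a5,s3) ✓  (d5,s4,a5)→rehearsed(a5,s4) ✓  (d5,s5,a1)→rehearsed(a1,s5) ✗  (d5,s5,a5)→rehearsed(a5,s5) ✓
Counterexamples (restrictor triples failing the scope): 3.

3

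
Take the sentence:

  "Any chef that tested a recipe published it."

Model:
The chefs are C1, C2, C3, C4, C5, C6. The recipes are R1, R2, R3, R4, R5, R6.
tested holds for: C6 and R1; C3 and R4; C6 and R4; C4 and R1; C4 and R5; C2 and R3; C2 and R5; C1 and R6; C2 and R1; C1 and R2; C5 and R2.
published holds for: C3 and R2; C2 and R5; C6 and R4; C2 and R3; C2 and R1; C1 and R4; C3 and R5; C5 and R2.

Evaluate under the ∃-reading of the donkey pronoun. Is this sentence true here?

False

"it" takes "a recipe" as antecedent — a donkey pronoun bound across the clause boundary.
Weak reading: every chef c with some tested-recipe has at least one tested-recipe r such that published(c,r).
Per chef: C1:✗  C2:✓  C3:✗  C4:✗  C5:✓  C6:✓
C1 has no witness among its tested-recipes.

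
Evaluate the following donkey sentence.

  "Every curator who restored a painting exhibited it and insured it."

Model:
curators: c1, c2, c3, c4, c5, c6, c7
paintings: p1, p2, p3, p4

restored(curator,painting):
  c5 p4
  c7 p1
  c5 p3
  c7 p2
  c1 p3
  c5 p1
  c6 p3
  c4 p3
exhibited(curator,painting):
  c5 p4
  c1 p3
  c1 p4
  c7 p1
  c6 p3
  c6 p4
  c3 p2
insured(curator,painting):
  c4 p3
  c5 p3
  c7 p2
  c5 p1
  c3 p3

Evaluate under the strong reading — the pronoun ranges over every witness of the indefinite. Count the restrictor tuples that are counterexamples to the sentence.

"it" takes "a painting" as antecedent — a donkey pronoun bound across the clause boundary.
Strong reading: for every (c,p) with restored(c,p), exhibited(c,p) ∧ insured(c,p).
Restrictor pairs: (c1,p3) ✗  (c4,p3) ✗  (c5,p1) ✗  (c5,p3) ✗  (c5,p4) ✗  (c6,p3) ✗  (c7,p1) ✗  (c7,p2) ✗
Counterexamples (restrictor pairs failing the scope): 8.

8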